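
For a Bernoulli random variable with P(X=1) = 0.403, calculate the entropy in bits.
0.9727 bits

The binary entropy function is:
H(p) = -p log(p) - (1-p) log(1-p)

H(0.403) = -0.403 × log_2(0.403) - 0.597 × log_2(0.597)
H(0.403) = 0.9727 bits

Note: Binary entropy is maximized at p=0.5 (H=1 bit) and minimized at p=0 or p=1 (H=0).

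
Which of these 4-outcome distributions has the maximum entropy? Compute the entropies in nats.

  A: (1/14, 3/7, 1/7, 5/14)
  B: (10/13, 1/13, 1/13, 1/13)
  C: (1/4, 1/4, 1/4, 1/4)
C

For a discrete distribution over n outcomes, entropy is maximized by the uniform distribution.

Computing entropies:
H(A) = 1.1973 nats
H(B) = 0.7937 nats
H(C) = 1.3863 nats

The uniform distribution (where all probabilities equal 1/4) achieves the maximum entropy of log_e(4) = 1.3863 nats.

Distribution C has the highest entropy.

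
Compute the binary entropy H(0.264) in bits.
0.8327 bits

The binary entropy function is:
H(p) = -p log(p) - (1-p) log(1-p)

H(0.264) = -0.264 × log_2(0.264) - 0.736 × log_2(0.736)
H(0.264) = 0.8327 bits

Note: Binary entropy is maximized at p=0.5 (H=1 bit) and minimized at p=0 or p=1 (H=0).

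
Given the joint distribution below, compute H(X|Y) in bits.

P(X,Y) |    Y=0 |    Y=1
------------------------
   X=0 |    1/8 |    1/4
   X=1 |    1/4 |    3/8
0.9512 bits

Using the chain rule: H(X|Y) = H(X,Y) - H(Y)

First, compute H(X,Y) = 1.9056 bits

Marginal P(Y) = (3/8, 5/8)
H(Y) = 0.9544 bits

H(X|Y) = H(X,Y) - H(Y) = 1.9056 - 0.9544 = 0.9512 bits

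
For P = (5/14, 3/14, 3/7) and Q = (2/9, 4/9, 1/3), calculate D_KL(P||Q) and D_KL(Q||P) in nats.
D_KL(P||Q) = 0.1208, D_KL(Q||P) = 0.1350

KL divergence is not symmetric: D_KL(P||Q) ≠ D_KL(Q||P) in general.

D_KL(P||Q) = 0.1208 nats
D_KL(Q||P) = 0.1350 nats

No, they are not equal!

This asymmetry is why KL divergence is not a true distance metric.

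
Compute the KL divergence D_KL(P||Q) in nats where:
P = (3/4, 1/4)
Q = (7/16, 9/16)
0.2015 nats

KL divergence: D_KL(P||Q) = Σ p(x) log(p(x)/q(x))

Computing term by term:
  x=0: 3/4 × log_e[(3/4)/(7/16)] = 3/4 × 0.5390 = 0.4042
  x=1: 1/4 × log_e[(1/4)/(9/16)] = 1/4 × -0.8109 = -0.2027

D_KL(P||Q) = 0.2015 nats

Note: KL divergence is always non-negative and equals 0 iff P = Q.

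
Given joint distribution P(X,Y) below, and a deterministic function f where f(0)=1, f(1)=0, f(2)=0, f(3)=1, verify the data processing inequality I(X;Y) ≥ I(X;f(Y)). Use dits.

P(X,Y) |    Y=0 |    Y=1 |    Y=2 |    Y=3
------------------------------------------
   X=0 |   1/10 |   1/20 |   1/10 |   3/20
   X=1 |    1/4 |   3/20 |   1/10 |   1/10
I(X;Y) = 0.0192, I(X;f(Y)) = 0.0004, inequality holds: 0.0192 ≥ 0.0004

Data Processing Inequality: For any Markov chain X → Y → Z, we have I(X;Y) ≥ I(X;Z).

Here Z = f(Y) is a deterministic function of Y, forming X → Y → Z.

Original I(X;Y) = 0.0192 dits

After applying f:
P(X,Z) where Z=f(Y):
- P(X,Z=0) = P(X,Y=1) + P(X,Y=2)
- P(X,Z=1) = P(X,Y=0) + P(X,Y=3)

I(X;Z) = I(X;f(Y)) = 0.0004 dits

Verification: 0.0192 ≥ 0.0004 ✓

Information cannot be created by processing; the function f can only lose information about X.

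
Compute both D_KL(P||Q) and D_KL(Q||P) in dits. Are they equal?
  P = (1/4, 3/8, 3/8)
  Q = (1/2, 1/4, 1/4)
D_KL(P||Q) = 0.0568, D_KL(Q||P) = 0.0625

KL divergence is not symmetric: D_KL(P||Q) ≠ D_KL(Q||P) in general.

D_KL(P||Q) = 0.0568 dits
D_KL(Q||P) = 0.0625 dits

No, they are not equal!

This asymmetry is why KL divergence is not a true distance metric.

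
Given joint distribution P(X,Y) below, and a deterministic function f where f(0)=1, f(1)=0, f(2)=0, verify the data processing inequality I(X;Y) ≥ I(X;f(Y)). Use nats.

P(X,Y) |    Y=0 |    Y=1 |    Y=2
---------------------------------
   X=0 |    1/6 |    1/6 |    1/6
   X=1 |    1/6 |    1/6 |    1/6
I(X;Y) = 0.0000, I(X;f(Y)) = 0.0000, inequality holds: 0.0000 ≥ 0.0000

Data Processing Inequality: For any Markov chain X → Y → Z, we have I(X;Y) ≥ I(X;Z).

Here Z = f(Y) is a deterministic function of Y, forming X → Y → Z.

Original I(X;Y) = 0.0000 nats

After applying f:
P(X,Z) where Z=f(Y):
- P(X,Z=0) = P(X,Y=1) + P(X,Y=2)
- P(X,Z=1) = P(X,Y=0)

I(X;Z) = I(X;f(Y)) = 0.0000 nats

Verification: 0.0000 ≥ 0.0000 ✓

Information cannot be created by processing; the function f can only lose information about X.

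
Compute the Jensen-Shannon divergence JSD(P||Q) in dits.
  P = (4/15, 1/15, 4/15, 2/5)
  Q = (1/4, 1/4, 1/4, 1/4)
0.0162 dits

Jensen-Shannon divergence is:
JSD(P||Q) = 0.5 × D_KL(P||M) + 0.5 × D_KL(Q||M)
where M = 0.5 × (P + Q) is the mixture distribution.

M = 0.5 × (4/15, 1/15, 4/15, 2/5) + 0.5 × (1/4, 1/4, 1/4, 1/4) = (0.258333, 0.158333, 0.258333, 13/40)

D_KL(P||M) = 0.0184 dits
D_KL(Q||M) = 0.0140 dits

JSD(P||Q) = 0.5 × 0.0184 + 0.5 × 0.0140 = 0.0162 dits

Unlike KL divergence, JSD is symmetric and bounded: 0 ≤ JSD ≤ log(2).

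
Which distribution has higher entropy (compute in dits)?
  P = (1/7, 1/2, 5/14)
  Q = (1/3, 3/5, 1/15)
P

Computing entropies in dits:
H(P) = 0.4309
H(Q) = 0.3706

Distribution P has higher entropy.

Intuition: The distribution closer to uniform (more spread out) has higher entropy.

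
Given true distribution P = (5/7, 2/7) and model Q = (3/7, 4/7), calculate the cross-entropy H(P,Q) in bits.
1.1038 bits

Cross-entropy: H(P,Q) = -Σ p(x) log q(x)

Alternatively: H(P,Q) = H(P) + D_KL(P||Q)
H(P) = 0.8631 bits
D_KL(P||Q) = 0.2407 bits

H(P,Q) = 0.8631 + 0.2407 = 1.1038 bits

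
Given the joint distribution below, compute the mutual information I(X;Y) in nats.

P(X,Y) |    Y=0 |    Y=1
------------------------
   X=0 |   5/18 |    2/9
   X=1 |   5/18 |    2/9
0.0000 nats

Mutual information: I(X;Y) = H(X) + H(Y) - H(X,Y)

Marginals:
P(X) = (1/2, 1/2), H(X) = 0.6931 nats
P(Y) = (5/9, 4/9), H(Y) = 0.6870 nats

Joint entropy: H(X,Y) = 1.3801 nats

I(X;Y) = 0.6931 + 0.6870 - 1.3801 = 0.0000 nats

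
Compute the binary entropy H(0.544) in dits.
0.2993 dits

The binary entropy function is:
H(p) = -p log(p) - (1-p) log(1-p)

H(0.544) = -0.544 × log_10(0.544) - 0.456 × log_10(0.456)
H(0.544) = 0.2993 dits

Note: Binary entropy is maximized at p=0.5 (H=1 bit) and minimized at p=0 or p=1 (H=0).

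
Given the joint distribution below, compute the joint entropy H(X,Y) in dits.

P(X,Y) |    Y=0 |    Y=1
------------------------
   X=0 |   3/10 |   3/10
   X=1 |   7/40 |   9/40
0.5920 dits

Joint entropy is H(X,Y) = -Σ_{x,y} p(x,y) log p(x,y).

Summing over all non-zero entries:
H(X,Y) = -[3/10·log_10(3/10) + 3/10·log_10(3/10) + 7/40·log_10(7/40) + 9/40·log_10(9/40)]
H(X,Y) = 0.5920 dits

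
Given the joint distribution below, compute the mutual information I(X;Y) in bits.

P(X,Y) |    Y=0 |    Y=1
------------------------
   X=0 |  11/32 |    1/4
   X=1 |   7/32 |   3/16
0.0012 bits

Mutual information: I(X;Y) = H(X) + H(Y) - H(X,Y)

Marginals:
P(X) = (19/32, 13/32), H(X) = 0.9745 bits
P(Y) = (9/16, 7/16), H(Y) = 0.9887 bits

Joint entropy: H(X,Y) = 1.9620 bits

I(X;Y) = 0.9745 + 0.9887 - 1.9620 = 0.0012 bits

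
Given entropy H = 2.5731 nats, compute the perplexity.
13.1064

Perplexity is e^H (or exp(H) for natural log).

H = 2.5731 nats
Perplexity = e^2.5731 = 13.1064

Interpretation: The model's uncertainty is equivalent to choosing uniformly among 13.1 options.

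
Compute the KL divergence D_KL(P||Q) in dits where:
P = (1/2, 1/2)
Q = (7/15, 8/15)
0.0010 dits

KL divergence: D_KL(P||Q) = Σ p(x) log(p(x)/q(x))

Computing term by term:
  x=0: 1/2 × log_10[(1/2)/(7/15)] = 1/2 × 0.0300 = 0.0150
  x=1: 1/2 × log_10[(1/2)/(8/15)] = 1/2 × -0.0280 = -0.0140

D_KL(P||Q) = 0.0010 dits

Note: KL divergence is always non-negative and equals 0 iff P = Q.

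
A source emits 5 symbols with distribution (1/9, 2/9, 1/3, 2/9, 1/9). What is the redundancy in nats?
0.0865 nats

Redundancy measures how far a source is from maximum entropy:
R = H_max - H(X)

Maximum entropy for 5 symbols: H_max = log_e(5) = 1.6094 nats
Actual entropy: H(X) = 1.5230 nats
Redundancy: R = 1.6094 - 1.5230 = 0.0865 nats

This redundancy represents potential for compression: the source could be compressed by 0.0865 nats per symbol.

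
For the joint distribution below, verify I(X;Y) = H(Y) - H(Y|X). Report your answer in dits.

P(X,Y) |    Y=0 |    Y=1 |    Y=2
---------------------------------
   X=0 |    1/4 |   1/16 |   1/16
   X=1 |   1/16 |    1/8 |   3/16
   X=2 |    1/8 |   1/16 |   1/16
I(X;Y) = 0.0466 dits

Mutual information has multiple equivalent forms:
- I(X;Y) = H(X) - H(X|Y)
- I(X;Y) = H(Y) - H(Y|X)
- I(X;Y) = H(X) + H(Y) - H(X,Y)

Computing all quantities:
H(X) = 0.4700, H(Y) = 0.4654, H(X,Y) = 0.8889
H(X|Y) = 0.4234, H(Y|X) = 0.4189

Verification:
H(X) - H(X|Y) = 0.4700 - 0.4234 = 0.0466
H(Y) - H(Y|X) = 0.4654 - 0.4189 = 0.0466
H(X) + H(Y) - H(X,Y) = 0.4700 + 0.4654 - 0.8889 = 0.0466

All forms give I(X;Y) = 0.0466 dits. ✓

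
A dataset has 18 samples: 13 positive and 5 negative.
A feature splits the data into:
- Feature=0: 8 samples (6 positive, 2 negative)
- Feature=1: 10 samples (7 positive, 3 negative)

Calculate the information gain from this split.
0.0022 bits

Information Gain = H(Y) - H(Y|Feature)

Before split:
P(positive) = 13/18 = 0.7222
H(Y) = 0.8524 bits

After split:
Feature=0: H = 0.8113 bits (weight = 8/18)
Feature=1: H = 0.8813 bits (weight = 10/18)
H(Y|Feature) = (8/18)×0.8113 + (10/18)×0.8813 = 0.8502 bits

Information Gain = 0.8524 - 0.8502 = 0.0022 bits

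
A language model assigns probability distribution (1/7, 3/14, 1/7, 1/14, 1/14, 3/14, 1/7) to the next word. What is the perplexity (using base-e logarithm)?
6.4958

Perplexity is e^H (or exp(H) for natural log).

First, H = -Σ p log p = 1.8712 nats
Perplexity = e^1.8712 = 6.4958

Interpretation: The model's uncertainty is equivalent to choosing uniformly among 6.5 options.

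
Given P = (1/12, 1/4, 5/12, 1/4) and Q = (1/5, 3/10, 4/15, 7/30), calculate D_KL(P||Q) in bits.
0.1221 bits

KL divergence: D_KL(P||Q) = Σ p(x) log(p(x)/q(x))

Computing term by term:
  x=0: 1/12 × log_2[(1/12)/(1/5)] = 1/12 × -1.2630 = -0.1053
  x=1: 1/4 × log_2[(1/4)/(3/10)] = 1/4 × -0.2630 = -0.0658
  x=2: 5/12 × log_2[(5/12)/(4/15)] = 5/12 × 0.6439 = 0.2683
  x=3: 1/4 × log_2[(1/4)/(7/30)] = 1/4 × 0.0995 = 0.0249

D_KL(P||Q) = 0.1221 bits

Note: KL divergence is always non-negative and equals 0 iff P = Q.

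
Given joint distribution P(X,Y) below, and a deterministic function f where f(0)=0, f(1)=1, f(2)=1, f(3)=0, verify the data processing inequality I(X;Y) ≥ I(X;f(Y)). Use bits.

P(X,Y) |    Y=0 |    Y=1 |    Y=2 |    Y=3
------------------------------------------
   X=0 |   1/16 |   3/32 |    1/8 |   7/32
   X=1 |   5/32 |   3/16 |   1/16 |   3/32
I(X;Y) = 0.1053, I(X;f(Y)) = 0.0028, inequality holds: 0.1053 ≥ 0.0028

Data Processing Inequality: For any Markov chain X → Y → Z, we have I(X;Y) ≥ I(X;Z).

Here Z = f(Y) is a deterministic function of Y, forming X → Y → Z.

Original I(X;Y) = 0.1053 bits

After applying f:
P(X,Z) where Z=f(Y):
- P(X,Z=0) = P(X,Y=0) + P(X,Y=3)
- P(X,Z=1) = P(X,Y=1) + P(X,Y=2)

I(X;Z) = I(X;f(Y)) = 0.0028 bits

Verification: 0.1053 ≥ 0.0028 ✓

Information cannot be created by processing; the function f can only lose information about X.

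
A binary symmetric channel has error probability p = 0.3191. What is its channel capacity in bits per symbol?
0.0966 bits

For a binary symmetric channel (BSC) with error probability p:
Capacity C = 1 - H(p) bits per symbol

where H(p) = -p log₂(p) - (1-p) log₂(1-p) is the binary entropy function.

H(0.3191) = 0.9034 bits
C = 1 - 0.9034 = 0.0966 bits per symbol

This means we can reliably transmit up to 0.0966 bits of information per channel use.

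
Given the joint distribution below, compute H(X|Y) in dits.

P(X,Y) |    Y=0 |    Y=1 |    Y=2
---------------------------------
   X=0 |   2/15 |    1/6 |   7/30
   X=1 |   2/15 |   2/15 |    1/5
0.2997 dits

Using the chain rule: H(X|Y) = H(X,Y) - H(Y)

First, compute H(X,Y) = 0.7670 dits

Marginal P(Y) = (4/15, 3/10, 13/30)
H(Y) = 0.4673 dits

H(X|Y) = H(X,Y) - H(Y) = 0.7670 - 0.4673 = 0.2997 dits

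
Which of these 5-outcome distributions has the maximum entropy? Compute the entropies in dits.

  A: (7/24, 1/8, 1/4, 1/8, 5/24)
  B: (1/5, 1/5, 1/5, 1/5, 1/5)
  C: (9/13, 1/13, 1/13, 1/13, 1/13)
B

For a discrete distribution over n outcomes, entropy is maximized by the uniform distribution.

Computing entropies:
H(A) = 0.6743 dits
H(B) = 0.6990 dits
H(C) = 0.4533 dits

The uniform distribution (where all probabilities equal 1/5) achieves the maximum entropy of log_10(5) = 0.6990 dits.

Distribution B has the highest entropy.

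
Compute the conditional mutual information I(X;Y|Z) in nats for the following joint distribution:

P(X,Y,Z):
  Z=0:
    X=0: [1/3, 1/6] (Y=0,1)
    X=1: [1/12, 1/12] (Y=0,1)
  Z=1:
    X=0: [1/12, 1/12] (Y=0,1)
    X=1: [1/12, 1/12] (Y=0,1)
0.0073 nats

Conditional mutual information: I(X;Y|Z) = H(X|Z) + H(Y|Z) - H(X,Y|Z)

H(Z) = 0.6365
H(X,Z) = 1.2425 → H(X|Z) = 0.6059
H(Y,Z) = 1.3086 → H(Y|Z) = 0.6721
H(X,Y,Z) = 1.9073 → H(X,Y|Z) = 1.2708

I(X;Y|Z) = 0.6059 + 0.6721 - 1.2708 = 0.0073 nats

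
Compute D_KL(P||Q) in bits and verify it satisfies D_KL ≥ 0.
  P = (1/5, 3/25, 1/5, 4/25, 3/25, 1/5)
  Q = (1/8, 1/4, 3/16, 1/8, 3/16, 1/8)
0.1425 bits

KL divergence satisfies the Gibbs inequality: D_KL(P||Q) ≥ 0 for all distributions P, Q.

D_KL(P||Q) = Σ p(x) log(p(x)/q(x))
Term by term:
  x=0: 1/5 × log_2[(1/5)/(1/8)] = 0.1356
  x=1: 3/25 × log_2[(3/25)/(1/4)] = -0.1271
  x=2: 1/5 × log_2[(1/5)/(3/16)] = 0.0186
  x=3: 4/25 × log_2[(4/25)/(1/8)] = 0.0570
  x=4: 3/25 × log_2[(3/25)/(3/16)] = -0.0773
  x=5: 1/5 × log_2[(1/5)/(1/8)] = 0.1356
D_KL(P||Q) = 0.1425 bits

D_KL(P||Q) = 0.1425 ≥ 0 ✓

This non-negativity is a fundamental property: relative entropy cannot be negative because it measures how different Q is from P.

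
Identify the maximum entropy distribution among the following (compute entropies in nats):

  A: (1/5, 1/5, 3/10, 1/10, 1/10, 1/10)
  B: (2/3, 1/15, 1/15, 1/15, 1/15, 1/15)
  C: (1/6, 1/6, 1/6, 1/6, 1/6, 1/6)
C

For a discrete distribution over n outcomes, entropy is maximized by the uniform distribution.

Computing entropies:
H(A) = 1.6957 nats
H(B) = 1.1730 nats
H(C) = 1.7918 nats

The uniform distribution (where all probabilities equal 1/6) achieves the maximum entropy of log_e(6) = 1.7918 nats.

Distribution C has the highest entropy.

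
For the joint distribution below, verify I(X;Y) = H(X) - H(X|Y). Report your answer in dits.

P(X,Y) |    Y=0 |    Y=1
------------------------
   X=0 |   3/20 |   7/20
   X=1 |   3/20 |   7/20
I(X;Y) = 0.0000 dits

Mutual information has multiple equivalent forms:
- I(X;Y) = H(X) - H(X|Y)
- I(X;Y) = H(Y) - H(Y|X)
- I(X;Y) = H(X) + H(Y) - H(X,Y)

Computing all quantities:
H(X) = 0.3010, H(Y) = 0.2653, H(X,Y) = 0.5663
H(X|Y) = 0.3010, H(Y|X) = 0.2653

Verification:
H(X) - H(X|Y) = 0.3010 - 0.3010 = 0.0000
H(Y) - H(Y|X) = 0.2653 - 0.2653 = 0.0000
H(X) + H(Y) - H(X,Y) = 0.3010 + 0.2653 - 0.5663 = 0.0000

All forms give I(X;Y) = 0.0000 dits. ✓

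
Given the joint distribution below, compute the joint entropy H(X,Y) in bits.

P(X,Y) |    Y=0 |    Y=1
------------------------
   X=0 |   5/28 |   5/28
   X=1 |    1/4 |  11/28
1.9172 bits

Joint entropy is H(X,Y) = -Σ_{x,y} p(x,y) log p(x,y).

Summing over all non-zero entries:
H(X,Y) = -[5/28·log_2(5/28) + 5/28·log_2(5/28) + 1/4·log_2(1/4) + 11/28·log_2(11/28)]
H(X,Y) = 1.9172 bits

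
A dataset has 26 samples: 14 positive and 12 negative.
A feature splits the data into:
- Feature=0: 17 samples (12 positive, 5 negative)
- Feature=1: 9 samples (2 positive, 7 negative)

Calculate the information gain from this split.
0.1597 bits

Information Gain = H(Y) - H(Y|Feature)

Before split:
P(positive) = 14/26 = 0.5385
H(Y) = 0.9957 bits

After split:
Feature=0: H = 0.8740 bits (weight = 17/26)
Feature=1: H = 0.7642 bits (weight = 9/26)
H(Y|Feature) = (17/26)×0.8740 + (9/26)×0.7642 = 0.8360 bits

Information Gain = 0.9957 - 0.8360 = 0.1597 bits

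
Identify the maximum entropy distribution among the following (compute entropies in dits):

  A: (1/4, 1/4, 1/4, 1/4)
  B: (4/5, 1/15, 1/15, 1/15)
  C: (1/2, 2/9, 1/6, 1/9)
A

For a discrete distribution over n outcomes, entropy is maximized by the uniform distribution.

Computing entropies:
H(A) = 0.6021 dits
H(B) = 0.3127 dits
H(C) = 0.5314 dits

The uniform distribution (where all probabilities equal 1/4) achieves the maximum entropy of log_10(4) = 0.6021 dits.

Distribution A has the highest entropy.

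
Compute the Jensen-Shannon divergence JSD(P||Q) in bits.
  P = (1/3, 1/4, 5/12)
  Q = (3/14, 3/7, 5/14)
0.0282 bits

Jensen-Shannon divergence is:
JSD(P||Q) = 0.5 × D_KL(P||M) + 0.5 × D_KL(Q||M)
where M = 0.5 × (P + Q) is the mixture distribution.

M = 0.5 × (1/3, 1/4, 5/12) + 0.5 × (3/14, 3/7, 5/14) = (0.27381, 0.339286, 0.386905)

D_KL(P||M) = 0.0290 bits
D_KL(Q||M) = 0.0274 bits

JSD(P||Q) = 0.5 × 0.0290 + 0.5 × 0.0274 = 0.0282 bits

Unlike KL divergence, JSD is symmetric and bounded: 0 ≤ JSD ≤ log(2).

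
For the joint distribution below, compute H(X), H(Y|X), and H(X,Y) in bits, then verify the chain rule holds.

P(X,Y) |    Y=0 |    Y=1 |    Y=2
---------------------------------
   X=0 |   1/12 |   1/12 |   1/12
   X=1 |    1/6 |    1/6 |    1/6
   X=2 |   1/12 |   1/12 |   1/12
H(X,Y) = 3.0850, H(X) = 1.5000, H(Y|X) = 1.5850 (all in bits)

Chain rule: H(X,Y) = H(X) + H(Y|X)

Left side — joint entropy directly:
H(X,Y) = -Σ p(x,y) log p(x,y) = 3.0850 bits

Right side — compute H(Y|X) from the conditional distributions:
P(X) = (1/4, 1/2, 1/4), so H(X) = 1.5000 bits
H(Y|X) = Σ_x P(X=x) · H(Y|X=x):
  P(Y|X=0) = (1/3, 1/3, 1/3), H(Y|X=0) = 1.5850, weight P(X=0) = 1/4
  P(Y|X=1) = (1/3, 1/3, 1/3), H(Y|X=1) = 1.5850, weight P(X=1) = 1/2
  P(Y|X=2) = (1/3, 1/3, 1/3), H(Y|X=2) = 1.5850, weight P(X=2) = 1/4
H(Y|X) = 1.5850 bits

H(X) + H(Y|X) = 1.5000 + 1.5850 = 3.0850 bits

Both sides equal 3.0850 bits. ✓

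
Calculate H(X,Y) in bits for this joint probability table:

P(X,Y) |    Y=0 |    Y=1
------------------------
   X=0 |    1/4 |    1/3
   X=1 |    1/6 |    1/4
1.9591 bits

Joint entropy is H(X,Y) = -Σ_{x,y} p(x,y) log p(x,y).

Summing over all non-zero entries:
H(X,Y) = -[1/4·log_2(1/4) + 1/3·log_2(1/3) + 1/6·log_2(1/6) + 1/4·log_2(1/4)]
H(X,Y) = 1.9591 bits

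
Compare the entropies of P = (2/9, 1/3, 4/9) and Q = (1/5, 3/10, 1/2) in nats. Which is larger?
P

Computing entropies in nats:
H(P) = 1.0609
H(Q) = 1.0297

Distribution P has higher entropy.

Intuition: The distribution closer to uniform (more spread out) has higher entropy.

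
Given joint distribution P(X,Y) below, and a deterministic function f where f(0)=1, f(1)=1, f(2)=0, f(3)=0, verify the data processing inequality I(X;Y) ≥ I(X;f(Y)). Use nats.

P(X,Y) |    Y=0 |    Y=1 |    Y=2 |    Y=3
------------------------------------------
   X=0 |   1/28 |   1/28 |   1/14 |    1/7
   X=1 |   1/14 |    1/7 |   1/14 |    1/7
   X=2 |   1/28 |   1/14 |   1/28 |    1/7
I(X;Y) = 0.0323, I(X;f(Y)) = 0.0233, inequality holds: 0.0323 ≥ 0.0233

Data Processing Inequality: For any Markov chain X → Y → Z, we have I(X;Y) ≥ I(X;Z).

Here Z = f(Y) is a deterministic function of Y, forming X → Y → Z.

Original I(X;Y) = 0.0323 nats

After applying f:
P(X,Z) where Z=f(Y):
- P(X,Z=0) = P(X,Y=2) + P(X,Y=3)
- P(X,Z=1) = P(X,Y=0) + P(X,Y=1)

I(X;Z) = I(X;f(Y)) = 0.0233 nats

Verification: 0.0323 ≥ 0.0233 ✓

Information cannot be created by processing; the function f can only lose information about X.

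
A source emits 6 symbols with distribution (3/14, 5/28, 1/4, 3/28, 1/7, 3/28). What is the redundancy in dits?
0.0221 dits

Redundancy measures how far a source is from maximum entropy:
R = H_max - H(X)

Maximum entropy for 6 symbols: H_max = log_10(6) = 0.7782 dits
Actual entropy: H(X) = 0.7561 dits
Redundancy: R = 0.7782 - 0.7561 = 0.0221 dits

This redundancy represents potential for compression: the source could be compressed by 0.0221 dits per symbol.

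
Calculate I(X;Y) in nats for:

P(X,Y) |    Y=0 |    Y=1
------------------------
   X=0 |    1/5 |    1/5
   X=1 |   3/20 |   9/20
0.0328 nats

Mutual information: I(X;Y) = H(X) + H(Y) - H(X,Y)

Marginals:
P(X) = (2/5, 3/5), H(X) = 0.6730 nats
P(Y) = (7/20, 13/20), H(Y) = 0.6474 nats

Joint entropy: H(X,Y) = 1.2877 nats

I(X;Y) = 0.6730 + 0.6474 - 1.2877 = 0.0328 nats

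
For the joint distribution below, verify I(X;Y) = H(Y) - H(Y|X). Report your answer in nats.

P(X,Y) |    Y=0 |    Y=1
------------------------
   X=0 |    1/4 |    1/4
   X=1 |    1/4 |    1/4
I(X;Y) = 0.0000 nats

Mutual information has multiple equivalent forms:
- I(X;Y) = H(X) - H(X|Y)
- I(X;Y) = H(Y) - H(Y|X)
- I(X;Y) = H(X) + H(Y) - H(X,Y)

Computing all quantities:
H(X) = 0.6931, H(Y) = 0.6931, H(X,Y) = 1.3863
H(X|Y) = 0.6931, H(Y|X) = 0.6931

Verification:
H(X) - H(X|Y) = 0.6931 - 0.6931 = 0.0000
H(Y) - H(Y|X) = 0.6931 - 0.6931 = 0.0000
H(X) + H(Y) - H(X,Y) = 0.6931 + 0.6931 - 1.3863 = 0.0000

All forms give I(X;Y) = 0.0000 nats. ✓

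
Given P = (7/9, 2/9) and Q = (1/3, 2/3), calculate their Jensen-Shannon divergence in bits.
0.1498 bits

Jensen-Shannon divergence is:
JSD(P||Q) = 0.5 × D_KL(P||M) + 0.5 × D_KL(Q||M)
where M = 0.5 × (P + Q) is the mixture distribution.

M = 0.5 × (7/9, 2/9) + 0.5 × (1/3, 2/3) = (5/9, 4/9)

D_KL(P||M) = 0.1553 bits
D_KL(Q||M) = 0.1443 bits

JSD(P||Q) = 0.5 × 0.1553 + 0.5 × 0.1443 = 0.1498 bits

Unlike KL divergence, JSD is symmetric and bounded: 0 ≤ JSD ≤ log(2).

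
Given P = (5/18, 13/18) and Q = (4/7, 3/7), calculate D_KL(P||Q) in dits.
0.0767 dits

KL divergence: D_KL(P||Q) = Σ p(x) log(p(x)/q(x))

Computing term by term:
  x=0: 5/18 × log_10[(5/18)/(4/7)] = 5/18 × -0.3133 = -0.0870
  x=1: 13/18 × log_10[(13/18)/(3/7)] = 13/18 × 0.2266 = 0.1637

D_KL(P||Q) = 0.0767 dits

Note: KL divergence is always non-negative and equals 0 iff P = Q.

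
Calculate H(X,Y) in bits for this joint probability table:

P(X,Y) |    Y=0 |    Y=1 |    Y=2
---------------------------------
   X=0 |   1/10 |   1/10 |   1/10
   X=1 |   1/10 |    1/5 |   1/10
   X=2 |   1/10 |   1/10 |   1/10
3.1219 bits

Joint entropy is H(X,Y) = -Σ_{x,y} p(x,y) log p(x,y).

Summing over all non-zero entries:
H(X,Y) = -[1/10·log_2(1/10) + 1/10·log_2(1/10) + 1/10·log_2(1/10) + 1/10·log_2(1/10) + 1/5·log_2(1/5) + 1/10·log_2(1/10) + 1/10·log_2(1/10) + 1/10·log_2(1/10) + 1/10·log_2(1/10)]
H(X,Y) = 3.1219 bits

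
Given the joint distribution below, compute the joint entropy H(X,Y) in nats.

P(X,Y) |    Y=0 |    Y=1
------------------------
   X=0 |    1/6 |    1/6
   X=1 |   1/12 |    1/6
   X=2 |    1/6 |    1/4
1.7482 nats

Joint entropy is H(X,Y) = -Σ_{x,y} p(x,y) log p(x,y).

Summing over all non-zero entries:
H(X,Y) = -[1/6·log_e(1/6) + 1/6·log_e(1/6) + 1/12·log_e(1/12) + 1/6·log_e(1/6) + 1/6·log_e(1/6) + 1/4·log_e(1/4)]
H(X,Y) = 1.7482 nats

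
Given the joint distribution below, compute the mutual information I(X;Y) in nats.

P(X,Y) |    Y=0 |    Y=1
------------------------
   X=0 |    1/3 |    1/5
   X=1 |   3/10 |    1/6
0.0002 nats

Mutual information: I(X;Y) = H(X) + H(Y) - H(X,Y)

Marginals:
P(X) = (8/15, 7/15), H(X) = 0.6909 nats
P(Y) = (19/30, 11/30), H(Y) = 0.6572 nats

Joint entropy: H(X,Y) = 1.3479 nats

I(X;Y) = 0.6909 + 0.6572 - 1.3479 = 0.0002 nats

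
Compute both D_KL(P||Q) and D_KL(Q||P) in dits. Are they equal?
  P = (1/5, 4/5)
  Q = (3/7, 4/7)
D_KL(P||Q) = 0.0507, D_KL(Q||P) = 0.0584

KL divergence is not symmetric: D_KL(P||Q) ≠ D_KL(Q||P) in general.

D_KL(P||Q) = 0.0507 dits
D_KL(Q||P) = 0.0584 dits

No, they are not equal!

This asymmetry is why KL divergence is not a true distance metric.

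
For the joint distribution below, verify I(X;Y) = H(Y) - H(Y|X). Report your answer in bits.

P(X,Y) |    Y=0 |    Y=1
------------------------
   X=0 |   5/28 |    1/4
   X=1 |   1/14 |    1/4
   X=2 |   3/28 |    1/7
I(X;Y) = 0.0284 bits

Mutual information has multiple equivalent forms:
- I(X;Y) = H(X) - H(X|Y)
- I(X;Y) = H(Y) - H(Y|X)
- I(X;Y) = H(X) + H(Y) - H(X,Y)

Computing all quantities:
H(X) = 1.5502, H(Y) = 0.9403, H(X,Y) = 2.4621
H(X|Y) = 1.5218, H(Y|X) = 0.9119

Verification:
H(X) - H(X|Y) = 1.5502 - 1.5218 = 0.0284
H(Y) - H(Y|X) = 0.9403 - 0.9119 = 0.0284
H(X) + H(Y) - H(X,Y) = 1.5502 + 0.9403 - 2.4621 = 0.0284

All forms give I(X;Y) = 0.0284 bits. ✓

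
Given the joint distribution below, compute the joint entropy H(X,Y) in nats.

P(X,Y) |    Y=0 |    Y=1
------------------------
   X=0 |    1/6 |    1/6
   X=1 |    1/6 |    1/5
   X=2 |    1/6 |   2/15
1.7850 nats

Joint entropy is H(X,Y) = -Σ_{x,y} p(x,y) log p(x,y).

Summing over all non-zero entries:
H(X,Y) = -[1/6·log_e(1/6) + 1/6·log_e(1/6) + 1/6·log_e(1/6) + 1/5·log_e(1/5) + 1/6·log_e(1/6) + 2/15·log_e(2/15)]
H(X,Y) = 1.7850 nats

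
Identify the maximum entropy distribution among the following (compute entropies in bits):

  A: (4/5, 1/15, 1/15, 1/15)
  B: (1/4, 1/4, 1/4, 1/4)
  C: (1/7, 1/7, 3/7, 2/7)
B

For a discrete distribution over n outcomes, entropy is maximized by the uniform distribution.

Computing entropies:
H(A) = 1.0389 bits
H(B) = 2.0000 bits
H(C) = 1.8424 bits

The uniform distribution (where all probabilities equal 1/4) achieves the maximum entropy of log_2(4) = 2.0000 bits.

Distribution B has the highest entropy.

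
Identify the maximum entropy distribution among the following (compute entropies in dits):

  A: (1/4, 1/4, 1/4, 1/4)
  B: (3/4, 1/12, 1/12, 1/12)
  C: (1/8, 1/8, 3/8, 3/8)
A

For a discrete distribution over n outcomes, entropy is maximized by the uniform distribution.

Computing entropies:
H(A) = 0.6021 dits
H(B) = 0.3635 dits
H(C) = 0.5452 dits

The uniform distribution (where all probabilities equal 1/4) achieves the maximum entropy of log_10(4) = 0.6021 dits.

Distribution A has the highest entropy.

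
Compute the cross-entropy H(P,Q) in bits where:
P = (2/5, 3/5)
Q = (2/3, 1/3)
1.1850 bits

Cross-entropy: H(P,Q) = -Σ p(x) log q(x)

Alternatively: H(P,Q) = H(P) + D_KL(P||Q)
H(P) = 0.9710 bits
D_KL(P||Q) = 0.2140 bits

H(P,Q) = 0.9710 + 0.2140 = 1.1850 bits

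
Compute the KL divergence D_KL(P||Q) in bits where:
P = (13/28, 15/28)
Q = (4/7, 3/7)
0.0334 bits

KL divergence: D_KL(P||Q) = Σ p(x) log(p(x)/q(x))

Computing term by term:
  x=0: 13/28 × log_2[(13/28)/(4/7)] = 13/28 × -0.2996 = -0.1391
  x=1: 15/28 × log_2[(15/28)/(3/7)] = 15/28 × 0.3219 = 0.1725

D_KL(P||Q) = 0.0334 bits

Note: KL divergence is always non-negative and equals 0 iff P = Q.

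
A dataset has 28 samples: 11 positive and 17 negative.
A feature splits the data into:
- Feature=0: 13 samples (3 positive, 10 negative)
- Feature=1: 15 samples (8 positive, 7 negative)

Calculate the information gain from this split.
0.0708 bits

Information Gain = H(Y) - H(Y|Feature)

Before split:
P(positive) = 11/28 = 0.3929
H(Y) = 0.9666 bits

After split:
Feature=0: H = 0.7793 bits (weight = 13/28)
Feature=1: H = 0.9968 bits (weight = 15/28)
H(Y|Feature) = (13/28)×0.7793 + (15/28)×0.9968 = 0.8958 bits

Information Gain = 0.9666 - 0.8958 = 0.0708 bits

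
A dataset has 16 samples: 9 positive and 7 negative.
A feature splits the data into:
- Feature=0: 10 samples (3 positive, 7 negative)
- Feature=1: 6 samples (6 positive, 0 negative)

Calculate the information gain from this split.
0.4379 bits

Information Gain = H(Y) - H(Y|Feature)

Before split:
P(positive) = 9/16 = 0.5625
H(Y) = 0.9887 bits

After split:
Feature=0: H = 0.8813 bits (weight = 10/16)
Feature=1: H = 0.0000 bits (weight = 6/16)
H(Y|Feature) = (10/16)×0.8813 + (6/16)×0.0000 = 0.5508 bits

Information Gain = 0.9887 - 0.5508 = 0.4379 bits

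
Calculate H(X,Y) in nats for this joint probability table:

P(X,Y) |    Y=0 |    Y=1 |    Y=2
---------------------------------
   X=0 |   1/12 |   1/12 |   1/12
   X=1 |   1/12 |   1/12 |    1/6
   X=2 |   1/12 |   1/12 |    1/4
2.0947 nats

Joint entropy is H(X,Y) = -Σ_{x,y} p(x,y) log p(x,y).

Summing over all non-zero entries:
H(X,Y) = -[1/12·log_e(1/12) + 1/12·log_e(1/12) + 1/12·log_e(1/12) + 1/12·log_e(1/12) + 1/12·log_e(1/12) + 1/6·log_e(1/6) + 1/12·log_e(1/12) + 1/12·log_e(1/12) + 1/4·log_e(1/4)]
H(X,Y) = 2.0947 nats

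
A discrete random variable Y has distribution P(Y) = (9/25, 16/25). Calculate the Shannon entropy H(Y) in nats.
0.6534 nats

Shannon entropy is H(X) = -Σ p(x) log p(x).

For P = (9/25, 16/25):
H = -9/25 × log_e(9/25) -16/25 × log_e(16/25)
H = 0.6534 nats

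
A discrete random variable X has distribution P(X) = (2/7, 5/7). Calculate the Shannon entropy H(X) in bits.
0.8631 bits

Shannon entropy is H(X) = -Σ p(x) log p(x).

For P = (2/7, 5/7):
H = -2/7 × log_2(2/7) -5/7 × log_2(5/7)
H = 0.8631 bits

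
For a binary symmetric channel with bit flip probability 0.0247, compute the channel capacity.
0.8329 bits

For a binary symmetric channel (BSC) with error probability p:
Capacity C = 1 - H(p) bits per symbol

where H(p) = -p log₂(p) - (1-p) log₂(1-p) is the binary entropy function.

H(0.0247) = 0.1671 bits
C = 1 - 0.1671 = 0.8329 bits per symbol

This means we can reliably transmit up to 0.8329 bits of information per channel use.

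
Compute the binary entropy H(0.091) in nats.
0.3048 nats

The binary entropy function is:
H(p) = -p log(p) - (1-p) log(1-p)

H(0.091) = -0.091 × log_e(0.091) - 0.909 × log_e(0.909)
H(0.091) = 0.3048 nats

Note: Binary entropy is maximized at p=0.5 (H=1 bit) and minimized at p=0 or p=1 (H=0).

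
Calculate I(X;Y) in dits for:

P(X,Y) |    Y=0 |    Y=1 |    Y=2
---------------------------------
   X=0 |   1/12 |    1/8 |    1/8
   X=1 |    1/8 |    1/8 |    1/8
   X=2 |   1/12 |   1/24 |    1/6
0.0139 dits

Mutual information: I(X;Y) = H(X) + H(Y) - H(X,Y)

Marginals:
P(X) = (1/3, 3/8, 7/24), H(X) = 0.4749 dits
P(Y) = (7/24, 7/24, 5/12), H(Y) = 0.4706 dits

Joint entropy: H(X,Y) = 0.9315 dits

I(X;Y) = 0.4749 + 0.4706 - 0.9315 = 0.0139 dits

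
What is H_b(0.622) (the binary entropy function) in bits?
0.9566 bits

The binary entropy function is:
H(p) = -p log(p) - (1-p) log(1-p)

H(0.622) = -0.622 × log_2(0.622) - 0.378 × log_2(0.378)
H(0.622) = 0.9566 bits

Note: Binary entropy is maximized at p=0.5 (H=1 bit) and minimized at p=0 or p=1 (H=0).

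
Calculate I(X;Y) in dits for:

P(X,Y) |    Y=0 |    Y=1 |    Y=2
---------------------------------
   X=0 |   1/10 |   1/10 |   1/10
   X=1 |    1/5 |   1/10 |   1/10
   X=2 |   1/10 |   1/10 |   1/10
0.0060 dits

Mutual information: I(X;Y) = H(X) + H(Y) - H(X,Y)

Marginals:
P(X) = (3/10, 2/5, 3/10), H(X) = 0.4729 dits
P(Y) = (2/5, 3/10, 3/10), H(Y) = 0.4729 dits

Joint entropy: H(X,Y) = 0.9398 dits

I(X;Y) = 0.4729 + 0.4729 - 0.9398 = 0.0060 dits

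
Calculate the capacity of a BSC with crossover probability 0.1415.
0.4118 bits

For a binary symmetric channel (BSC) with error probability p:
Capacity C = 1 - H(p) bits per symbol

where H(p) = -p log₂(p) - (1-p) log₂(1-p) is the binary entropy function.

H(0.1415) = 0.5882 bits
C = 1 - 0.5882 = 0.4118 bits per symbol

This means we can reliably transmit up to 0.4118 bits of information per channel use.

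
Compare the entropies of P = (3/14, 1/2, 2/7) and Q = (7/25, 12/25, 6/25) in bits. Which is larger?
Q

Computing entropies in bits:
H(P) = 1.4926
H(Q) = 1.5166

Distribution Q has higher entropy.

Intuition: The distribution closer to uniform (more spread out) has higher entropy.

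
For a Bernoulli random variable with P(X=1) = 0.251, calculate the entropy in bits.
0.8129 bits

The binary entropy function is:
H(p) = -p log(p) - (1-p) log(1-p)

H(0.251) = -0.251 × log_2(0.251) - 0.749 × log_2(0.749)
H(0.251) = 0.8129 bits

Note: Binary entropy is maximized at p=0.5 (H=1 bit) and minimized at p=0 or p=1 (H=0).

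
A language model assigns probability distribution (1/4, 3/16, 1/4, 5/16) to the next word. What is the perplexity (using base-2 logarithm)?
3.9373

Perplexity is 2^H (or exp(H) for natural log).

First, H = -Σ p log p = 1.9772 bits
Perplexity = 2^1.9772 = 3.9373

Interpretation: The model's uncertainty is equivalent to choosing uniformly among 3.9 options.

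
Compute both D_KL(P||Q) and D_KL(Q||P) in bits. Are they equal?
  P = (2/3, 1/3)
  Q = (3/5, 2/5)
D_KL(P||Q) = 0.0137, D_KL(Q||P) = 0.0140

KL divergence is not symmetric: D_KL(P||Q) ≠ D_KL(Q||P) in general.

D_KL(P||Q) = 0.0137 bits
D_KL(Q||P) = 0.0140 bits

No, they are not equal!

This asymmetry is why KL divergence is not a true distance metric.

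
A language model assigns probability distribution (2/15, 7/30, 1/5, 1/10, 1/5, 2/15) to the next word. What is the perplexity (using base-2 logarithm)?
5.7598

Perplexity is 2^H (or exp(H) for natural log).

First, H = -Σ p log p = 2.5260 bits
Perplexity = 2^2.5260 = 5.7598

Interpretation: The model's uncertainty is equivalent to choosing uniformly among 5.8 options.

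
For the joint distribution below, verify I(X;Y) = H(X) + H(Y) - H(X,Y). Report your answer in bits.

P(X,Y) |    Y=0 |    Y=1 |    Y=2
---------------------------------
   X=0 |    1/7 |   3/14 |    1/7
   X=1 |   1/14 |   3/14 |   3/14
I(X;Y) = 0.0279 bits

Mutual information has multiple equivalent forms:
- I(X;Y) = H(X) - H(X|Y)
- I(X;Y) = H(Y) - H(Y|X)
- I(X;Y) = H(X) + H(Y) - H(X,Y)

Computing all quantities:
H(X) = 1.0000, H(Y) = 1.5306, H(X,Y) = 2.5027
H(X|Y) = 0.9721, H(Y|X) = 1.5027

Verification:
H(X) - H(X|Y) = 1.0000 - 0.9721 = 0.0279
H(Y) - H(Y|X) = 1.5306 - 1.5027 = 0.0279
H(X) + H(Y) - H(X,Y) = 1.0000 + 1.5306 - 2.5027 = 0.0279

All forms give I(X;Y) = 0.0279 bits. ✓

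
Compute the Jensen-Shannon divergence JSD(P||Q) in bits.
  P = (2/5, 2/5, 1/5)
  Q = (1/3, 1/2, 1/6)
0.0073 bits

Jensen-Shannon divergence is:
JSD(P||Q) = 0.5 × D_KL(P||M) + 0.5 × D_KL(Q||M)
where M = 0.5 × (P + Q) is the mixture distribution.

M = 0.5 × (2/5, 2/5, 1/5) + 0.5 × (1/3, 1/2, 1/6) = (11/30, 9/20, 0.183333)

D_KL(P||M) = 0.0073 bits
D_KL(Q||M) = 0.0072 bits

JSD(P||Q) = 0.5 × 0.0073 + 0.5 × 0.0072 = 0.0073 bits

Unlike KL divergence, JSD is symmetric and bounded: 0 ≤ JSD ≤ log(2).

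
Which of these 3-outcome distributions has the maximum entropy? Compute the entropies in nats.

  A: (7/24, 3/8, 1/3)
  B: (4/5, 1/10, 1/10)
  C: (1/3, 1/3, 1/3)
C

For a discrete distribution over n outcomes, entropy is maximized by the uniform distribution.

Computing entropies:
H(A) = 1.0934 nats
H(B) = 0.6390 nats
H(C) = 1.0986 nats

The uniform distribution (where all probabilities equal 1/3) achieves the maximum entropy of log_e(3) = 1.0986 nats.

Distribution C has the highest entropy.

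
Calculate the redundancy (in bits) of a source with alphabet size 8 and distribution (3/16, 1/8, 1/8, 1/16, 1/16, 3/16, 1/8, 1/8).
0.0944 bits

Redundancy measures how far a source is from maximum entropy:
R = H_max - H(X)

Maximum entropy for 8 symbols: H_max = log_2(8) = 3.0000 bits
Actual entropy: H(X) = 2.9056 bits
Redundancy: R = 3.0000 - 2.9056 = 0.0944 bits

This redundancy represents potential for compression: the source could be compressed by 0.0944 bits per symbol.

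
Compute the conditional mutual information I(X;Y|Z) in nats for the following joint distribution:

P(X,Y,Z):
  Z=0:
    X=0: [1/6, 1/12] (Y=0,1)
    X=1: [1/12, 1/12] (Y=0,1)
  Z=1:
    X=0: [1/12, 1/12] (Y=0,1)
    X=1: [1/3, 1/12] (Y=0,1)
0.0307 nats

Conditional mutual information: I(X;Y|Z) = H(X|Z) + H(Y|Z) - H(X,Y|Z)

H(Z) = 0.6792
H(X,Z) = 1.3086 → H(X|Z) = 0.6294
H(Y,Z) = 1.3086 → H(Y|Z) = 0.6294
H(X,Y,Z) = 1.9073 → H(X,Y|Z) = 1.2281

I(X;Y|Z) = 0.6294 + 0.6294 - 1.2281 = 0.0307 nats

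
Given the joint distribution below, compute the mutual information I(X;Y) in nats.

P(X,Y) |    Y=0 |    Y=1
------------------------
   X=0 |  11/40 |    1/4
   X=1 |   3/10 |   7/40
0.0059 nats

Mutual information: I(X;Y) = H(X) + H(Y) - H(X,Y)

Marginals:
P(X) = (21/40, 19/40), H(X) = 0.6919 nats
P(Y) = (23/40, 17/40), H(Y) = 0.6819 nats

Joint entropy: H(X,Y) = 1.3678 nats

I(X;Y) = 0.6919 + 0.6819 - 1.3678 = 0.0059 nats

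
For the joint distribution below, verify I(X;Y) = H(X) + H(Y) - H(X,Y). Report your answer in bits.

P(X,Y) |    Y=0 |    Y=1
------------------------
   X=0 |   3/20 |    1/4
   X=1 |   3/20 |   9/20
I(X;Y) = 0.0128 bits

Mutual information has multiple equivalent forms:
- I(X;Y) = H(X) - H(X|Y)
- I(X;Y) = H(Y) - H(Y|X)
- I(X;Y) = H(X) + H(Y) - H(X,Y)

Computing all quantities:
H(X) = 0.9710, H(Y) = 0.8813, H(X,Y) = 1.8395
H(X|Y) = 0.9582, H(Y|X) = 0.8685

Verification:
H(X) - H(X|Y) = 0.9710 - 0.9582 = 0.0128
H(Y) - H(Y|X) = 0.8813 - 0.8685 = 0.0128
H(X) + H(Y) - H(X,Y) = 0.9710 + 0.8813 - 1.8395 = 0.0128

All forms give I(X;Y) = 0.0128 bits. ✓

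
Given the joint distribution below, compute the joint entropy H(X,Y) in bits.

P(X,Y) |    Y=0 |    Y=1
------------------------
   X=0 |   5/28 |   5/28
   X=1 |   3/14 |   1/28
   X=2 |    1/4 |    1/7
2.4366 bits

Joint entropy is H(X,Y) = -Σ_{x,y} p(x,y) log p(x,y).

Summing over all non-zero entries:
H(X,Y) = -[5/28·log_2(5/28) + 5/28·log_2(5/28) + 3/14·log_2(3/14) + 1/28·log_2(1/28) + 1/4·log_2(1/4) + 1/7·log_2(1/7)]
H(X,Y) = 2.4366 bits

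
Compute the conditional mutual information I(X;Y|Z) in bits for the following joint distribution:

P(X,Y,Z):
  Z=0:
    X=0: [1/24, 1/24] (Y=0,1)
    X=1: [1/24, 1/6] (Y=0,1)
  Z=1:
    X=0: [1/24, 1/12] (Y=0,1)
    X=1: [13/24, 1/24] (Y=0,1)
0.1629 bits

Conditional mutual information: I(X;Y|Z) = H(X|Z) + H(Y|Z) - H(X,Y|Z)

H(Z) = 0.8709
H(X,Z) = 1.5988 → H(X|Z) = 0.7280
H(Y,Z) = 1.5988 → H(Y|Z) = 0.7280
H(X,Y,Z) = 2.1639 → H(X,Y|Z) = 1.2930

I(X;Y|Z) = 0.7280 + 0.7280 - 1.2930 = 0.1629 bits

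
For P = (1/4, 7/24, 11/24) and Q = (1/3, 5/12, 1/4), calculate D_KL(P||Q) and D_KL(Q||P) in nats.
D_KL(P||Q) = 0.1019, D_KL(Q||P) = 0.0930

KL divergence is not symmetric: D_KL(P||Q) ≠ D_KL(Q||P) in general.

D_KL(P||Q) = 0.1019 nats
D_KL(Q||P) = 0.0930 nats

No, they are not equal!

This asymmetry is why KL divergence is not a true distance metric.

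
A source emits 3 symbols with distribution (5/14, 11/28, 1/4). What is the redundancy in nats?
0.0173 nats

Redundancy measures how far a source is from maximum entropy:
R = H_max - H(X)

Maximum entropy for 3 symbols: H_max = log_e(3) = 1.0986 nats
Actual entropy: H(X) = 1.0813 nats
Redundancy: R = 1.0986 - 1.0813 = 0.0173 nats

This redundancy represents potential for compression: the source could be compressed by 0.0173 nats per symbol.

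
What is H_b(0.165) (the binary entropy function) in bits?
0.6461 bits

The binary entropy function is:
H(p) = -p log(p) - (1-p) log(1-p)

H(0.165) = -0.165 × log_2(0.165) - 0.835 × log_2(0.835)
H(0.165) = 0.6461 bits

Note: Binary entropy is maximized at p=0.5 (H=1 bit) and minimized at p=0 or p=1 (H=0).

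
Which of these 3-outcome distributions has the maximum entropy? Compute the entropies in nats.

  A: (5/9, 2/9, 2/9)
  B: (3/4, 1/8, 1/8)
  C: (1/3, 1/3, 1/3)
C

For a discrete distribution over n outcomes, entropy is maximized by the uniform distribution.

Computing entropies:
H(A) = 0.9950 nats
H(B) = 0.7356 nats
H(C) = 1.0986 nats

The uniform distribution (where all probabilities equal 1/3) achieves the maximum entropy of log_e(3) = 1.0986 nats.

Distribution C has the highest entropy.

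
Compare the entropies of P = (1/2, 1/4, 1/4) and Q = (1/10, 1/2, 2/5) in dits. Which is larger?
P

Computing entropies in dits:
H(P) = 0.4515
H(Q) = 0.4097

Distribution P has higher entropy.

Intuition: The distribution closer to uniform (more spread out) has higher entropy.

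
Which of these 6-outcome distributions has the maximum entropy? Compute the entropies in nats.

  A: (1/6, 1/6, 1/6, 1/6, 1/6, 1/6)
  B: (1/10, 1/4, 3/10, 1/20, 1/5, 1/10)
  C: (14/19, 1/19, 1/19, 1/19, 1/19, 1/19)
A

For a discrete distribution over n outcomes, entropy is maximized by the uniform distribution.

Computing entropies:
H(A) = 1.7918 nats
H(B) = 1.6400 nats
H(C) = 0.9999 nats

The uniform distribution (where all probabilities equal 1/6) achieves the maximum entropy of log_e(6) = 1.7918 nats.

Distribution A has the highest entropy.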